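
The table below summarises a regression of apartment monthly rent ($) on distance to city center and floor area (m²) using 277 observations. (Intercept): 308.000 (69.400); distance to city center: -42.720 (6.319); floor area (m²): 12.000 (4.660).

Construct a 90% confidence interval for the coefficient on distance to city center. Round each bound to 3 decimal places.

(-53.149, -32.291)

Read off: b = -42.720, SE = 6.319 for distance to city center.
df = n − k − 1 = 277 − 2 − 1 = 274.
t* = t_{0.05, 274} = 1.650434.
Margin = t* × SE = 1.650434 × 6.319 = 10.42909.
CI: -42.720 ± 10.42909 → (-53.149, -32.291).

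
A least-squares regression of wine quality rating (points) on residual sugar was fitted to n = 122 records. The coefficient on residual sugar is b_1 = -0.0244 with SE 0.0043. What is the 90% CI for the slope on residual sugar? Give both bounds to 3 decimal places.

df = n − 2 = 122 − 2 = 120.
t* = t_{0.05, 120} = 1.657651.
Margin = t* × SE = 1.657651 × 0.0043 = 0.00713.
CI: -0.0244 ± 0.00713 → (-0.032, -0.017).
With 90% confidence, each one-unit increase in residual sugar is associated with a change of between -0.032 and -0.017 points in wine quality rating.

(-0.032, -0.017)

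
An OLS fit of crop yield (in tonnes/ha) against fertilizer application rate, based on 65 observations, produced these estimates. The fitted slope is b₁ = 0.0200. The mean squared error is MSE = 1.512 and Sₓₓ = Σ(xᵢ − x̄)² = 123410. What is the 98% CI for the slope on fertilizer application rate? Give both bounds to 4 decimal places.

SE(b₁) = √(MSE/Sₓₓ) = √(1.512/123410) = 0.00350026.
df = n − 2 = 63.
t* = t_{0.01, 63} = 2.387008.
Margin = t* × SE = 2.387008 × 0.00350026 = 0.008355.
CI: 0.0200 ± 0.008355 → (0.0116, 0.0284).
With 98% confidence, each one-unit increase in fertilizer application rate is associated with a change of between 0.0116 and 0.0284 tonnes/ha in crop yield.

(0.0116, 0.0284)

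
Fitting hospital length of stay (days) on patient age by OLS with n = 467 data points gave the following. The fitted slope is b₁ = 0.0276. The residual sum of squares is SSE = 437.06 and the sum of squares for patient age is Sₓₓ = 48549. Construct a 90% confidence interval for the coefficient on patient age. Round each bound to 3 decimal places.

(0.020, 0.035)

MSE = SSE/(n − 2) = 437.06/465 = 0.939914.
SE(b₁) = √(MSE/Sₓₓ) = √(0.939914/48549) = 0.00440001.
df = n − 2 = 465.
t* = t_{0.05, 465} = 1.648137.
Margin = t* × SE = 1.648137 × 0.00440001 = 0.00725.
CI: 0.0276 ± 0.00725 → (0.020, 0.035).
With 90% confidence, each one-unit increase in patient age is associated with a change of between 0.020 and 0.035 days in hospital length of stay.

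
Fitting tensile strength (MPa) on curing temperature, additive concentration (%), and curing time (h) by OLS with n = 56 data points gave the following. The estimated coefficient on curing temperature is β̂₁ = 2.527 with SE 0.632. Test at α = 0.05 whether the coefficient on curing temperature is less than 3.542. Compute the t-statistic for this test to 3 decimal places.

H₀: β₁ = 3.542 vs H₁: β₁ < 3.542.
t = (β̂₁ − β₁⁰)/SE = (2.527 − 3.542) / 0.632 = -1.606.
df = n − k − 1 = 56 − 3 − 1 = 52.
One-sided p ≈ 0.0572, which is ≥ 0.05, so fail to reject H₀.
The data do not give significant evidence that the true slope on curing temperature is below 3.542 MPa per unit, holding the other predictors fixed.

t = -1.606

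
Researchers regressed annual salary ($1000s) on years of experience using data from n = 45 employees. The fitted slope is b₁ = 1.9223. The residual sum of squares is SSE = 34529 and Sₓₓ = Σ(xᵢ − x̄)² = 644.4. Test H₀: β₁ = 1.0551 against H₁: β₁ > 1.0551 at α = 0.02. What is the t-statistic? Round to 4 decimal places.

MSE = SSE/(n − 2) = 34529/43 = 803.
SE(b₁) = √(MSE/Sₓₓ) = √(803/644.4) = 1.1163.
t = (1.9223 − 1.0551) / 1.1163 = 0.7769.
df = n − 2 = 43.
One-sided p ≈ 0.2207, which is ≥ 0.02, so fail to reject H₀.
The data do not give significant evidence that the true slope on years of experience exceeds 1.0551 $1000s per unit.

t = 0.7769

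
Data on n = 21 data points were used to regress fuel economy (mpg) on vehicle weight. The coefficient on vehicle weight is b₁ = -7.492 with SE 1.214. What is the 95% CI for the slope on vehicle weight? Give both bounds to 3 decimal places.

df = n − 2 = 21 − 2 = 19.
t* = t_{0.025, 19} = 2.093024.
Margin = t* × SE = 2.093024 × 1.214 = 2.54093.
CI: -7.492 ± 2.54093 → (-10.033, -4.951).
With 95% confidence, each one-unit increase in vehicle weight is associated with a change of between -10.033 and -4.951 mpg in fuel economy.

(-10.033, -4.951)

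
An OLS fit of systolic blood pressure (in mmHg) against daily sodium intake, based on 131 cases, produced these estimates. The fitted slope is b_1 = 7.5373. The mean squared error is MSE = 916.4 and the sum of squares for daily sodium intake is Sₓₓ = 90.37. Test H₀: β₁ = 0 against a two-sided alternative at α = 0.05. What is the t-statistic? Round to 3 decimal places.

SE(b_1) = √(MSE/Sₓₓ) = √(916.4/90.37) = 3.18442.
t = 7.5373 / 3.18442 = 2.367.
df = n − 2 = 129.
Two-sided p ≈ 0.0194, which is < 0.05, so reject H₀.
There is evidence that daily sodium intake is associated with systolic blood pressure.

t = 2.367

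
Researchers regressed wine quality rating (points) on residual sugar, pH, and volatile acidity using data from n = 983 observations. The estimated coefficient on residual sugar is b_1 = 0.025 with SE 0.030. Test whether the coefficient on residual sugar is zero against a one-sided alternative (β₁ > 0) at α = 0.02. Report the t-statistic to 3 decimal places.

H₀: β₁ = 0 vs H₁: β₁ > 0.
t = (b_1 − β₁⁰)/SE = 0.025 / 0.030 = 0.833.
df = n − k − 1 = 983 − 3 − 1 = 979.
One-sided p ≈ 0.2024, which is ≥ 0.02, so fail to reject H₀.
The data do not give significant evidence that the true slope on residual sugar is positive, holding the other predictors fixed.

t = 0.833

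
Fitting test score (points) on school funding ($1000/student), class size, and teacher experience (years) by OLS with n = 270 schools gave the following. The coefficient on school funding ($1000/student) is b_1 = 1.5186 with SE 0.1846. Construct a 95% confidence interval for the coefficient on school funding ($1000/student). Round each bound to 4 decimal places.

df = n − k − 1 = 270 − 3 − 1 = 266.
t* = t_{0.025, 266} = 1.968922.
Margin = t* × SE = 1.968922 × 0.1846 = 0.363463.
CI: 1.5186 ± 0.363463 → (1.1551, 1.8821).
With 95% confidence, each one-unit increase in school funding ($1000/student) is associated with a change of between 1.1551 and 1.8821 points in test score, holding the other predictors fixed.

(1.1551, 1.8821)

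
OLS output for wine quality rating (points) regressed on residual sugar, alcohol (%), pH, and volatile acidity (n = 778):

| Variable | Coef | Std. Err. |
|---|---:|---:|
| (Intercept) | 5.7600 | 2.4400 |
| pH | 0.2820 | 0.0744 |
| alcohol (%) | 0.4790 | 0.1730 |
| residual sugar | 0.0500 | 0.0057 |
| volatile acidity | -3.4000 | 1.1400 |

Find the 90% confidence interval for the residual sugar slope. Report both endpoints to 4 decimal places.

(0.0406, 0.0594)

Read off: b = 0.0500, SE = 0.0057 for residual sugar.
df = n − k − 1 = 778 − 4 − 1 = 773.
t* = t_{0.05, 773} = 1.646827.
Margin = t* × SE = 1.646827 × 0.0057 = 0.009387.
CI: 0.0500 ± 0.009387 → (0.0406, 0.0594).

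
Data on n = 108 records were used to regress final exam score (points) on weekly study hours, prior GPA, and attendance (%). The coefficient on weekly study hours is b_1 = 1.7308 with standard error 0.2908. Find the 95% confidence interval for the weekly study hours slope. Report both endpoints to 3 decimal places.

df = n − k − 1 = 108 − 3 − 1 = 104.
t* = t_{0.025, 104} = 1.983038.
Margin = t* × SE = 1.983038 × 0.2908 = 0.57667.
CI: 1.7308 ± 0.57667 → (1.154, 2.307).
With 95% confidence, each one-unit increase in weekly study hours is associated with a change of between 1.154 and 2.307 points in final exam score, holding the other predictors fixed.

(1.154, 2.307)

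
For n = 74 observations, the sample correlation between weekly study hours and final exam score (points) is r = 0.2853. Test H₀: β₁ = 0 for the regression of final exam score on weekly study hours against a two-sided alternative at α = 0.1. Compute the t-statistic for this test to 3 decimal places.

t = r·√(n − 2)/√(1 − r²) = 0.2853·√72/√0.918604 = 2.526.
df = n − 2 = 72.
Two-sided p ≈ 0.0137, which is < 0.1, so reject H₀.
There is evidence of a linear association between weekly study hours and final exam score.

t = 2.526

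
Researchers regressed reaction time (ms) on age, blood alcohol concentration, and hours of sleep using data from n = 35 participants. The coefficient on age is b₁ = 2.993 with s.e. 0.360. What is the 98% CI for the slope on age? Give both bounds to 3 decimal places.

df = n − k − 1 = 35 − 3 − 1 = 31.
t* = t_{0.01, 31} = 2.452824.
Margin = t* × SE = 2.452824 × 0.360 = 0.88302.
CI: 2.993 ± 0.88302 → (2.110, 3.876).
With 98% confidence, each one-unit increase in age is associated with a change of between 2.110 and 3.876 ms in reaction time, holding the other predictors fixed.

(2.110, 3.876)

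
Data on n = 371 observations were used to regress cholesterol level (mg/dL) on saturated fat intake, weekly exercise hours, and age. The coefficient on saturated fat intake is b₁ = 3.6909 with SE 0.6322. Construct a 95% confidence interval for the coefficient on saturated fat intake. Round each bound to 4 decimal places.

(2.4477, 4.9341)

df = n − k − 1 = 371 − 3 − 1 = 367.
t* = t_{0.025, 367} = 1.966449.
Margin = t* × SE = 1.966449 × 0.6322 = 1.243189.
CI: 3.6909 ± 1.243189 → (2.4477, 4.9341).
With 95% confidence, each one-unit increase in saturated fat intake is associated with a change of between 2.4477 and 4.9341 mg/dL in cholesterol level, holding the other predictors fixed.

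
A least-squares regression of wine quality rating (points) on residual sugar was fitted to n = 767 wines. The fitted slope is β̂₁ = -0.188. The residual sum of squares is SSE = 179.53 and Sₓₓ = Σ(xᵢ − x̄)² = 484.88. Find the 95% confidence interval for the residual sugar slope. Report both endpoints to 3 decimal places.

MSE = SSE/(n − 2) = 179.53/765 = 0.23468.
SE(β̂₁) = √(MSE/Sₓₓ) = √(0.23468/484.88) = 0.0219999.
df = n − 2 = 765.
t* = t_{0.025, 765} = 1.96307.
Margin = t* × SE = 1.96307 × 0.0219999 = 0.04319.
CI: -0.188 ± 0.04319 → (-0.231, -0.145).
With 95% confidence, each one-unit increase in residual sugar is associated with a change of between -0.231 and -0.145 points in wine quality rating.

(-0.231, -0.145)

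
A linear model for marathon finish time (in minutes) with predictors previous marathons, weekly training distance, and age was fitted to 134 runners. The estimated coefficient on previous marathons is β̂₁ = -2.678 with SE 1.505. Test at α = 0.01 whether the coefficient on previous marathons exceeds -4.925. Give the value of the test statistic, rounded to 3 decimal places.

t = 1.493

H₀: β₁ = -4.925 vs H₁: β₁ > -4.925.
t = (β̂₁ − β₁⁰)/SE = (-2.678 − (-4.925)) / 1.505 = 1.493.
df = n − k − 1 = 134 − 3 − 1 = 130.
One-sided p ≈ 0.0689, which is ≥ 0.01, so fail to reject H₀.
The data do not give significant evidence that the true slope on previous marathons exceeds -4.925 minutes per unit, holding the other predictors fixed.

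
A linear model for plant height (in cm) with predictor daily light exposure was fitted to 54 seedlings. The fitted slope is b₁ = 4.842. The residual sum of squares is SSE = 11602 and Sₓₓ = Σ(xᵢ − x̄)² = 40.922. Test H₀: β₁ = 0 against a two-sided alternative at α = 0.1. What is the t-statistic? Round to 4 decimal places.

t = 2.0737

MSE = SSE/(n − 2) = 11602/52 = 223.115.
SE(b₁) = √(MSE/Sₓₓ) = √(223.115/40.922) = 2.335.
t = 4.842 / 2.335 = 2.0737.
df = n − 2 = 52.
Two-sided p ≈ 0.0431, which is < 0.1, so reject H₀.
There is evidence that daily light exposure is associated with plant height.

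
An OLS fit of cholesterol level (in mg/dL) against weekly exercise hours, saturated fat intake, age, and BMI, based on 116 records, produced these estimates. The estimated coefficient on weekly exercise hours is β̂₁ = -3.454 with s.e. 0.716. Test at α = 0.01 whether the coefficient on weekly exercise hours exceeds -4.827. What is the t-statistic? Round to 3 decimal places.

t = 1.918

H₀: β₁ = -4.827 vs H₁: β₁ > -4.827.
t = (β̂₁ − β₁⁰)/SE = (-3.454 − (-4.827)) / 0.716 = 1.918.
df = n − k − 1 = 116 − 4 − 1 = 111.
One-sided p ≈ 0.0289, which is ≥ 0.01, so fail to reject H₀.
The data do not give significant evidence that the true slope on weekly exercise hours exceeds -4.827 mg/dL per unit, holding the other predictors fixed.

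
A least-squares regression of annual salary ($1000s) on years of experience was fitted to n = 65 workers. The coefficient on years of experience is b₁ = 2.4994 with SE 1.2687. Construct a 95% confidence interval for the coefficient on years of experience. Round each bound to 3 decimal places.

(-0.036, 5.035)

df = n − 2 = 65 − 2 = 63.
t* = t_{0.025, 63} = 1.998341.
Margin = t* × SE = 1.998341 × 1.2687 = 2.53529.
CI: 2.4994 ± 2.53529 → (-0.036, 5.035).
With 95% confidence, each one-unit increase in years of experience is associated with a change of between -0.036 and 5.035 $1000s in annual salary.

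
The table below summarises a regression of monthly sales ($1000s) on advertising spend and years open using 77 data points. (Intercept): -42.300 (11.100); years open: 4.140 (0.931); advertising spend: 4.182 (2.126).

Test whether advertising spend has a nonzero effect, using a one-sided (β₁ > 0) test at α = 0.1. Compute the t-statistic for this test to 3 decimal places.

t = 1.967

Read off: b = 4.182, SE = 2.126 for advertising spend.
H₀: β₁ = 0 vs H₁: β₁ > 0.
t = 4.182 / 2.126 = 1.967.
df = n − k − 1 = 77 − 2 − 1 = 74.
One-sided p ≈ 0.0265, which is < 0.1, so reject H₀.
There is evidence that the true slope on advertising spend is positive, holding the other predictors fixed.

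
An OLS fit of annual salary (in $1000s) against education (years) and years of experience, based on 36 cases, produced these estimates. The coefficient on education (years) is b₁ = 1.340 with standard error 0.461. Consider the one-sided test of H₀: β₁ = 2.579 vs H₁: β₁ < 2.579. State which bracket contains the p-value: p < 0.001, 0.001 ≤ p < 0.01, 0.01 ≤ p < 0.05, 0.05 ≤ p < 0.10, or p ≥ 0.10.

t = (1.340 − 2.579) / 0.461 = -2.688.
df = n − k − 1 = 36 − 2 − 1 = 33.
One-sided p = P(T_{33} < t) ≈ 0.0056.
So 0.001 ≤ p < 0.01.

0.001 ≤ p < 0.01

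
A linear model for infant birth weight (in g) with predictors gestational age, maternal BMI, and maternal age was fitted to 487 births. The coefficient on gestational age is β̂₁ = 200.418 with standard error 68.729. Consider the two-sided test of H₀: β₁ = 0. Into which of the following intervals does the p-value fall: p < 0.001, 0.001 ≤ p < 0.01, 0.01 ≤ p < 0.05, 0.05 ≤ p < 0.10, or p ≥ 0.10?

t = 200.418 / 68.729 = 2.916.
df = n − k − 1 = 487 − 3 − 1 = 483.
Two-sided p = 2·P(T_{483} > |t|) ≈ 0.0037.
So 0.001 ≤ p < 0.01.

0.001 ≤ p < 0.01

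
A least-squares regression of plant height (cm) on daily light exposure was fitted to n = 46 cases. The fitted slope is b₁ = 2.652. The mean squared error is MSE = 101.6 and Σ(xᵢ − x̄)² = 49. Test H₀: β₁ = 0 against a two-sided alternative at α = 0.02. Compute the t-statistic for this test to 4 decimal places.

SE(b₁) = √(MSE/Sₓₓ) = √(101.6/49) = 1.43995.
t = 2.652 / 1.43995 = 1.8417.
df = n − 2 = 44.
Two-sided p ≈ 0.0723, which is ≥ 0.02, so fail to reject H₀.
The data do not give significant evidence of an association between daily light exposure and plant height.

t = 1.8417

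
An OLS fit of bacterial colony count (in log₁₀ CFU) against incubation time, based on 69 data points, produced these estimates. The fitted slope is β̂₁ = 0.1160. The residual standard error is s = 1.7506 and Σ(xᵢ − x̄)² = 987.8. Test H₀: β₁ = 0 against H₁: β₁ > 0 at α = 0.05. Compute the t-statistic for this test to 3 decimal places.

t = 2.083

SE(β̂₁) = s/√Sₓₓ = 1.7506/√987.8 = 0.0556996.
t = 0.1160 / 0.0556996 = 2.083.
df = n − 2 = 67.
One-sided p ≈ 0.0206, which is < 0.05, so reject H₀.
There is evidence that the true slope on incubation time is positive.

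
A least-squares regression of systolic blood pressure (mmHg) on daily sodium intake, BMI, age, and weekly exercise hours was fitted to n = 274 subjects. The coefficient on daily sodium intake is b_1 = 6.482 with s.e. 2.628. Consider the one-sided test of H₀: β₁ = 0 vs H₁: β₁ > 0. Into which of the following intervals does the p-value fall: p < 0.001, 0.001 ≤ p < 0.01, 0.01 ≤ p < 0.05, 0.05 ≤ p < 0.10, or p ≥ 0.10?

0.001 ≤ p < 0.01

t = 6.482 / 2.628 = 2.467.
df = n − k − 1 = 274 − 4 − 1 = 269.
One-sided p = P(T_{269} > t) ≈ 0.0071.
So 0.001 ≤ p < 0.01.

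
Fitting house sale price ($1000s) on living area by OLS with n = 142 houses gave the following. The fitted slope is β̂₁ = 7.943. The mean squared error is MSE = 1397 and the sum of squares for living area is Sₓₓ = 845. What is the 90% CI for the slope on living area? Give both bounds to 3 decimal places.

(5.814, 10.072)

SE(β̂₁) = √(MSE/Sₓₓ) = √(1397/845) = 1.28579.
df = n − 2 = 140.
t* = t_{0.05, 140} = 1.655811.
Margin = t* × SE = 1.655811 × 1.28579 = 2.12902.
CI: 7.943 ± 2.12902 → (5.814, 10.072).
With 90% confidence, each one-unit increase in living area is associated with a change of between 5.814 and 10.072 $1000s in house sale price.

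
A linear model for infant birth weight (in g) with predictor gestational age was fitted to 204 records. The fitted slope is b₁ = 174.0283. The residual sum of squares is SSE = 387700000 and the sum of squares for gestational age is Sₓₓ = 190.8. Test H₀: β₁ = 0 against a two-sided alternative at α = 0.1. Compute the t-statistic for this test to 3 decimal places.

t = 1.735

MSE = SSE/(n − 2) = 387700000/202 = 1.91931e+06.
SE(b₁) = √(MSE/Sₓₓ) = √(1.91931e+06/190.8) = 100.296.
t = 174.0283 / 100.296 = 1.735.
df = n − 2 = 202.
Two-sided p ≈ 0.0842, which is < 0.1, so reject H₀.
There is evidence that gestational age is associated with infant birth weight.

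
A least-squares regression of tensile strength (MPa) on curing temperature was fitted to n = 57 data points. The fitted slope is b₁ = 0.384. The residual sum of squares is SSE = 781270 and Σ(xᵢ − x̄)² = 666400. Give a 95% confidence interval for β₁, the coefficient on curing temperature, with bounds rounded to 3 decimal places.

(0.091, 0.677)

MSE = SSE/(n − 2) = 781270/55 = 14204.9.
SE(b₁) = √(MSE/Sₓₓ) = √(14204.9/666400) = 0.146.
df = n − 2 = 55.
t* = t_{0.025, 55} = 2.004045.
Margin = t* × SE = 2.004045 × 0.146 = 0.29259.
CI: 0.384 ± 0.29259 → (0.091, 0.677).
With 95% confidence, each one-unit increase in curing temperature is associated with a change of between 0.091 and 0.677 MPa in tensile strength.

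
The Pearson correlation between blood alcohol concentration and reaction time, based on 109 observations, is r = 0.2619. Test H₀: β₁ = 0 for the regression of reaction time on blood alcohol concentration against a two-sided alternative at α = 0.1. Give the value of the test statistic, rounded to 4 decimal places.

t = r·√(n − 2)/√(1 − r²) = 0.2619·√107/√0.931408 = 2.8071.
df = n − 2 = 107.
Two-sided p ≈ 0.0059, which is < 0.1, so reject H₀.
There is evidence of a linear association between blood alcohol concentration and reaction time.

t = 2.8071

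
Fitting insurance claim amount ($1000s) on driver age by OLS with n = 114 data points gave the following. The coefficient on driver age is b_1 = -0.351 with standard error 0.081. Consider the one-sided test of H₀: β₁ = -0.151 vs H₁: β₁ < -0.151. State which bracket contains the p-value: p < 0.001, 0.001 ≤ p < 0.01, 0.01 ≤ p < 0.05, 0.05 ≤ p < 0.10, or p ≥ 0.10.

0.001 ≤ p < 0.01

t = (-0.351 − (-0.151)) / 0.081 = -2.469.
df = n − 2 = 114 − 2 = 112.
One-sided p = P(T_{112} < t) ≈ 0.0075.
So 0.001 ≤ p < 0.01.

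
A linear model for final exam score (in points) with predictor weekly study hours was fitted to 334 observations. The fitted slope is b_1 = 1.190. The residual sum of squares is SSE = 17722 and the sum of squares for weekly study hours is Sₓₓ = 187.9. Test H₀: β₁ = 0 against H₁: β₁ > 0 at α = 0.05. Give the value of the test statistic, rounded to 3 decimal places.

t = 2.233

MSE = SSE/(n − 2) = 17722/332 = 53.3795.
SE(b_1) = √(MSE/Sₓₓ) = √(53.3795/187.9) = 0.532996.
t = 1.190 / 0.532996 = 2.233.
df = n − 2 = 332.
One-sided p ≈ 0.0131, which is < 0.05, so reject H₀.
There is evidence that the true slope on weekly study hours is positive.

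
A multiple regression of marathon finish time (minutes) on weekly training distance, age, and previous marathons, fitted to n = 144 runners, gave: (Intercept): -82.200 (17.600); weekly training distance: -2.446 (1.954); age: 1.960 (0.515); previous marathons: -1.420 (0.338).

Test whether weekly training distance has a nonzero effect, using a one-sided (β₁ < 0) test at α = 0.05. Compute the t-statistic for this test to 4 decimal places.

t = -1.2518

Read off: b = -2.446, SE = 1.954 for weekly training distance.
H₀: β₁ = 0 vs H₁: β₁ < 0.
t = -2.446 / 1.954 = -1.2518.
df = n − k − 1 = 144 − 3 − 1 = 140.
One-sided p ≈ 0.1064, which is ≥ 0.05, so fail to reject H₀.
The data do not give significant evidence that the true slope on weekly training distance is negative, holding the other predictors fixed.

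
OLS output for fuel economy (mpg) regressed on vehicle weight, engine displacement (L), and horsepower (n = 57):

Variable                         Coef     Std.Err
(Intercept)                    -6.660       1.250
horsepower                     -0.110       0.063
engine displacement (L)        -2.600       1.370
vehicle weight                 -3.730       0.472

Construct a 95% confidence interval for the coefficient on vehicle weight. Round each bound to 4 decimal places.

Read off: b = -3.730, SE = 0.472 for vehicle weight.
df = n − k − 1 = 57 − 3 − 1 = 53.
t* = t_{0.025, 53} = 2.005746.
Margin = t* × SE = 2.005746 × 0.472 = 0.946712.
CI: -3.730 ± 0.946712 → (-4.6767, -2.7833).

(-4.6767, -2.7833)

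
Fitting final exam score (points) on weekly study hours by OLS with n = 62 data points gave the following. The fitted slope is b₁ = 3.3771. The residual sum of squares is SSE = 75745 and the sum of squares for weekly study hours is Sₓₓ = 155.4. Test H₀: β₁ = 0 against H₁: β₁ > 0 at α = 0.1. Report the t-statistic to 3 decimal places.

t = 1.185

MSE = SSE/(n − 2) = 75745/60 = 1262.42.
SE(b₁) = √(MSE/Sₓₓ) = √(1262.42/155.4) = 2.8502.
t = 3.3771 / 2.8502 = 1.185.
df = n − 2 = 60.
One-sided p ≈ 0.1204, which is ≥ 0.1, so fail to reject H₀.
The data do not give significant evidence that the true slope on weekly study hours is positive.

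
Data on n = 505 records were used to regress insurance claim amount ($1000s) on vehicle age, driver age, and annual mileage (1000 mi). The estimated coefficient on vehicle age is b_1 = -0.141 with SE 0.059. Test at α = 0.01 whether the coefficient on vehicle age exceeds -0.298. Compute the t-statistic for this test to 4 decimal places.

t = 2.6610

H₀: β₁ = -0.298 vs H₁: β₁ > -0.298.
t = (b_1 − β₁⁰)/SE = (-0.141 − (-0.298)) / 0.059 = 2.6610.
df = n − k − 1 = 505 − 3 − 1 = 501.
One-sided p ≈ 0.0040, which is < 0.01, so reject H₀.
There is evidence that the true slope on vehicle age exceeds -0.298 $1000s per unit, holding the other predictors fixed.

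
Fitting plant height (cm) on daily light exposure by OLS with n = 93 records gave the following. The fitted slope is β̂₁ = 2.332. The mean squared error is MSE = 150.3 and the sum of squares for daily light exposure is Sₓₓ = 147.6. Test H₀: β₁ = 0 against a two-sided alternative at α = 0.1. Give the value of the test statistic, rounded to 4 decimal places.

t = 2.3110

SE(β̂₁) = √(MSE/Sₓₓ) = √(150.3/147.6) = 1.0091.
t = 2.332 / 1.0091 = 2.3110.
df = n − 2 = 91.
Two-sided p ≈ 0.0231, which is < 0.1, so reject H₀.
There is evidence that daily light exposure is associated with plant height.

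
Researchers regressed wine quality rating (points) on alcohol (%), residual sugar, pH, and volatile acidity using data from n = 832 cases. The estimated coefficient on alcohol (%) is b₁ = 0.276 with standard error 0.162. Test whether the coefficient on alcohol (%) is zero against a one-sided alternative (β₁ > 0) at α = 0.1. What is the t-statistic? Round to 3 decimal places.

t = 1.704

H₀: β₁ = 0 vs H₁: β₁ > 0.
t = (b₁ − β₁⁰)/SE = 0.276 / 0.162 = 1.704.
df = n − k − 1 = 832 − 4 − 1 = 827.
One-sided p ≈ 0.0444, which is < 0.1, so reject H₀.
There is evidence that the true slope on alcohol (%) is positive, holding the other predictors fixed.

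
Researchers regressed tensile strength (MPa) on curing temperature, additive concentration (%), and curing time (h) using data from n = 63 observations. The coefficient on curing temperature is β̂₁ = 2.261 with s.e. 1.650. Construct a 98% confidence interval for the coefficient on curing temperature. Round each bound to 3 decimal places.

df = n − k − 1 = 63 − 3 − 1 = 59.
t* = t_{0.01, 59} = 2.391229.
Margin = t* × SE = 2.391229 × 1.650 = 3.94553.
CI: 2.261 ± 3.94553 → (-1.685, 6.207).
With 98% confidence, each one-unit increase in curing temperature is associated with a change of between -1.685 and 6.207 MPa in tensile strength, holding the other predictors fixed.

(-1.685, 6.207)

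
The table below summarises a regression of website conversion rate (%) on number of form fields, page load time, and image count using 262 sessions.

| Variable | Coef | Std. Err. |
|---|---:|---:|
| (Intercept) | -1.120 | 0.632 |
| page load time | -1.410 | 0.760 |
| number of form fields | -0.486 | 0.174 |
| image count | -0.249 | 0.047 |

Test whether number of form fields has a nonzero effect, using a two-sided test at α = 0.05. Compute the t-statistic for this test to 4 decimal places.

t = -2.7931

Read off: b = -0.486, SE = 0.174 for number of form fields.
H₀: β₁ = 0 vs H₁: β₁ ≠ 0.
t = -0.486 / 0.174 = -2.7931.
df = n − k − 1 = 262 − 3 − 1 = 258.
Two-sided p ≈ 0.0056, which is < 0.05, so reject H₀.
There is evidence that number of form fields is associated with website conversion rate, holding the other predictors fixed.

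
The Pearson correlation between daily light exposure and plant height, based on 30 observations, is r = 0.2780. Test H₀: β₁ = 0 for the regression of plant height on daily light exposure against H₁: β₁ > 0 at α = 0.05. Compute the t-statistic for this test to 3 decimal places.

t = 1.531

t = r·√(n − 2)/√(1 − r²) = 0.2780·√28/√0.922716 = 1.531.
df = n − 2 = 28.
One-sided p ≈ 0.0684, which is ≥ 0.05, so fail to reject H₀.
The data do not give significant evidence of a linear association between daily light exposure and plant height.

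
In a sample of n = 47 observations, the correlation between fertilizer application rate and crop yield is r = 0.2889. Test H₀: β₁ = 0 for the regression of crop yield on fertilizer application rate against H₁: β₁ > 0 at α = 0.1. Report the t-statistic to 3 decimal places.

t = 2.024

t = r·√(n − 2)/√(1 − r²) = 0.2889·√45/√0.916537 = 2.024.
df = n − 2 = 45.
One-sided p ≈ 0.0244, which is < 0.1, so reject H₀.
There is evidence of a linear association between fertilizer application rate and crop yield.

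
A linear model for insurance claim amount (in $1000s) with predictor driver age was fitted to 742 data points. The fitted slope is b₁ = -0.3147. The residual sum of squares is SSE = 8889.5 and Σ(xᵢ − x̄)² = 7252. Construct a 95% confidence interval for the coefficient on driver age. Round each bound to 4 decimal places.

MSE = SSE/(n − 2) = 8889.5/740 = 12.0128.
SE(b₁) = √(MSE/Sₓₓ) = √(12.0128/7252) = 0.0407.
df = n − 2 = 740.
t* = t_{0.025, 740} = 1.963175.
Margin = t* × SE = 1.963175 × 0.0407 = 0.079901.
CI: -0.3147 ± 0.079901 → (-0.3946, -0.2348).
With 95% confidence, each one-unit increase in driver age is associated with a change of between -0.3946 and -0.2348 $1000s in insurance claim amount.

(-0.3946, -0.2348)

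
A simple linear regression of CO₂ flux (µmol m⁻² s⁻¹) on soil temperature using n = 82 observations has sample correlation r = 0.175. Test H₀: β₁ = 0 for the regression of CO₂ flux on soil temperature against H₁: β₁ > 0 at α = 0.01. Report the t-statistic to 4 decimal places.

t = r·√(n − 2)/√(1 − r²) = 0.175·√80/√0.969375 = 1.5898.
df = n − 2 = 80.
One-sided p ≈ 0.0579, which is ≥ 0.01, so fail to reject H₀.
The data do not give significant evidence of a linear association between soil temperature and CO₂ flux.

t = 1.5898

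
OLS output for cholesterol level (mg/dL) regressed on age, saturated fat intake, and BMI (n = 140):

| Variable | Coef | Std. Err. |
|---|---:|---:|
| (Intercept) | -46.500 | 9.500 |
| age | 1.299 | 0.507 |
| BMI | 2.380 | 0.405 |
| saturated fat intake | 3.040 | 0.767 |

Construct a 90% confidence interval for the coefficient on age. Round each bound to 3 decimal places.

Read off: b = 1.299, SE = 0.507 for age.
df = n − k − 1 = 140 − 3 − 1 = 136.
t* = t_{0.05, 136} = 1.656135.
Margin = t* × SE = 1.656135 × 0.507 = 0.83966.
CI: 1.299 ± 0.83966 → (0.459, 2.139).

(0.459, 2.139)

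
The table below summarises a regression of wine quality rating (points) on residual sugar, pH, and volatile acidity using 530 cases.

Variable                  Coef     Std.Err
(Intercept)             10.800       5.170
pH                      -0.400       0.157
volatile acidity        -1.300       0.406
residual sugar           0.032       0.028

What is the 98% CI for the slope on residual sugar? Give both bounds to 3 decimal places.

Read off: b = 0.032, SE = 0.028 for residual sugar.
df = n − k − 1 = 530 − 3 − 1 = 526.
t* = t_{0.01, 526} = 2.333458.
Margin = t* × SE = 2.333458 × 0.028 = 0.06534.
CI: 0.032 ± 0.06534 → (-0.033, 0.097).

(-0.033, 0.097)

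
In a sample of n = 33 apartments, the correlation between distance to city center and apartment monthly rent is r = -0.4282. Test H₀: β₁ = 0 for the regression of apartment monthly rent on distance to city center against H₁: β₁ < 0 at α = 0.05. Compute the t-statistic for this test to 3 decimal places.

t = r·√(n − 2)/√(1 − r²) = -0.4282·√31/√0.816645 = -2.638.
df = n − 2 = 31.
One-sided p ≈ 0.0065, which is < 0.05, so reject H₀.
There is evidence of a linear association between distance to city center and apartment monthly rent.

t = -2.638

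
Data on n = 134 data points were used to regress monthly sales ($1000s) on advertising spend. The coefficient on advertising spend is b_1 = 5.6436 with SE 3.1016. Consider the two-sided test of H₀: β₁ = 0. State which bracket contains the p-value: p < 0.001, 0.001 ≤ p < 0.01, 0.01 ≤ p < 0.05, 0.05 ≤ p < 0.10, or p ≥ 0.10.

t = 5.6436 / 3.1016 = 1.820.
df = n − 2 = 134 − 2 = 132.
Two-sided p = 2·P(T_{132} > |t|) ≈ 0.0711.
So 0.05 ≤ p < 0.10.

0.05 ≤ p < 0.10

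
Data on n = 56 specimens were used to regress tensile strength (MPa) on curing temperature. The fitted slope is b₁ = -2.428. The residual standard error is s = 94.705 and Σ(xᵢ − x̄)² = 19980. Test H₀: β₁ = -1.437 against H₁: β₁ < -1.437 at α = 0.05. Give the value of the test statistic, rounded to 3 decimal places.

SE(b₁) = s/√Sₓₓ = 94.705/√19980 = 0.670001.
t = (-2.428 − (-1.437)) / 0.670001 = -1.479.
df = n − 2 = 54.
One-sided p ≈ 0.0725, which is ≥ 0.05, so fail to reject H₀.
The data do not give significant evidence that the true slope on curing temperature is below -1.437 MPa per unit.

t = -1.479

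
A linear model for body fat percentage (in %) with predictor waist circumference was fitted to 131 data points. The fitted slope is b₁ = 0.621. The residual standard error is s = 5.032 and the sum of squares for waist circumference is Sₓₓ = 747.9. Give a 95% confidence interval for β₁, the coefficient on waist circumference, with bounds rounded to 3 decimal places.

SE(b₁) = s/√Sₓₓ = 5.032/√747.9 = 0.184.
df = n − 2 = 129.
t* = t_{0.025, 129} = 1.978524.
Margin = t* × SE = 1.978524 × 0.184 = 0.36405.
CI: 0.621 ± 0.36405 → (0.257, 0.985).
With 95% confidence, each one-unit increase in waist circumference is associated with a change of between 0.257 and 0.985 % in body fat percentage.

(0.257, 0.985)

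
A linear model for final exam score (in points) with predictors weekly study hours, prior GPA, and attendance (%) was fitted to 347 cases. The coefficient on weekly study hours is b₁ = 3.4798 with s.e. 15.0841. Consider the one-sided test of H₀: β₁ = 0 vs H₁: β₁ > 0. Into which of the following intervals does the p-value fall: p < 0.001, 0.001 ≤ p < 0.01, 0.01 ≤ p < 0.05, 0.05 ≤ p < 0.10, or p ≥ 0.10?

t = 3.4798 / 15.0841 = 0.231.
df = n − k − 1 = 347 − 3 − 1 = 343.
One-sided p = P(T_{343} > t) ≈ 0.4088.
So p ≥ 0.10.

p ≥ 0.10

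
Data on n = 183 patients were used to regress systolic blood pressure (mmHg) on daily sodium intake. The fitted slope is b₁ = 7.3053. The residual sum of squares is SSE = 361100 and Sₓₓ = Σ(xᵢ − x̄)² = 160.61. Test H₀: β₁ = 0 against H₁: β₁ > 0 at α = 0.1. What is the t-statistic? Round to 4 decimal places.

t = 2.0728

MSE = SSE/(n − 2) = 361100/181 = 1995.03.
SE(b₁) = √(MSE/Sₓₓ) = √(1995.03/160.61) = 3.52442.
t = 7.3053 / 3.52442 = 2.0728.
df = n − 2 = 181.
One-sided p ≈ 0.0198, which is < 0.1, so reject H₀.
There is evidence that the true slope on daily sodium intake is positive.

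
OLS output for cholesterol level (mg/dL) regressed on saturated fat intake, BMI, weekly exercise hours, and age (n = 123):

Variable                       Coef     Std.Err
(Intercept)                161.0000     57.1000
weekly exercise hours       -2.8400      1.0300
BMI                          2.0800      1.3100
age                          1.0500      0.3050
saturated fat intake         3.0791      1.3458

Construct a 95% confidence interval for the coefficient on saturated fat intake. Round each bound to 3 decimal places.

(0.414, 5.744)

Read off: b = 3.0791, SE = 1.3458 for saturated fat intake.
df = n − k − 1 = 123 − 4 − 1 = 118.
t* = t_{0.025, 118} = 1.980272.
Margin = t* × SE = 1.980272 × 1.3458 = 2.66505.
CI: 3.0791 ± 2.66505 → (0.414, 5.744).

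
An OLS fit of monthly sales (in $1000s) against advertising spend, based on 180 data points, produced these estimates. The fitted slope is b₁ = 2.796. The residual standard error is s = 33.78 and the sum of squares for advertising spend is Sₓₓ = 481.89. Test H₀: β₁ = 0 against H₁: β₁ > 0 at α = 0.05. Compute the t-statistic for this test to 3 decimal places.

t = 1.817

SE(b₁) = s/√Sₓₓ = 33.78/√481.89 = 1.53881.
t = 2.796 / 1.53881 = 1.817.
df = n − 2 = 178.
One-sided p ≈ 0.0355, which is < 0.05, so reject H₀.
There is evidence that the true slope on advertising spend is positive.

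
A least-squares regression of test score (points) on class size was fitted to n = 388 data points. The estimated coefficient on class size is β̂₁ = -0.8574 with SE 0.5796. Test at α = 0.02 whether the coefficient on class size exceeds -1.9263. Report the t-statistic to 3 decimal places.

H₀: β₁ = -1.9263 vs H₁: β₁ > -1.9263.
t = (β̂₁ − β₁⁰)/SE = (-0.8574 − (-1.9263)) / 0.5796 = 1.844.
df = n − 2 = 388 − 2 = 386.
One-sided p ≈ 0.0330, which is ≥ 0.02, so fail to reject H₀.
The data do not give significant evidence that the true slope on class size exceeds -1.9263 points per unit.

t = 1.844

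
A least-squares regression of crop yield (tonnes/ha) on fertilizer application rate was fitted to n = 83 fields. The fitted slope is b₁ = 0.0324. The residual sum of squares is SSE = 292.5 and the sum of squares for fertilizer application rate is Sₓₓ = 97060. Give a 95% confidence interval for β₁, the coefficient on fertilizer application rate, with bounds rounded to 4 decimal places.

(0.0203, 0.0445)

MSE = SSE/(n − 2) = 292.5/81 = 3.61111.
SE(b₁) = √(MSE/Sₓₓ) = √(3.61111/97060) = 0.00609958.
df = n − 2 = 81.
t* = t_{0.025, 81} = 1.989686.
Margin = t* × SE = 1.989686 × 0.00609958 = 0.012136.
CI: 0.0324 ± 0.012136 → (0.0203, 0.0445).
With 95% confidence, each one-unit increase in fertilizer application rate is associated with a change of between 0.0203 and 0.0445 tonnes/ha in crop yield.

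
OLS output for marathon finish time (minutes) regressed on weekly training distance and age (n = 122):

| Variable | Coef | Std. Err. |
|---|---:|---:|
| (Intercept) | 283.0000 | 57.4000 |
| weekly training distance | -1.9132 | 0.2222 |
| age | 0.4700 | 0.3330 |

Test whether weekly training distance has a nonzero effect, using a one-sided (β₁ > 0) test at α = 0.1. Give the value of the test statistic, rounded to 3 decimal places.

t = -8.610

Read off: b = -1.9132, SE = 0.2222 for weekly training distance.
H₀: β₁ = 0 vs H₁: β₁ > 0.
t = -1.9132 / 0.2222 = -8.610.
df = n − k − 1 = 122 − 2 − 1 = 119.
One-sided p ≈ 1.0000, which is ≥ 0.1, so fail to reject H₀.
The data do not give significant evidence that the true slope on weekly training distance is positive, holding the other predictors fixed.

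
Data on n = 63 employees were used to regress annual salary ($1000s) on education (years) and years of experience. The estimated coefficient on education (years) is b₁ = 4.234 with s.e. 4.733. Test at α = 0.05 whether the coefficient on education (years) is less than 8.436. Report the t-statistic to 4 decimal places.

H₀: β₁ = 8.436 vs H₁: β₁ < 8.436.
t = (b₁ − β₁⁰)/SE = (4.234 − 8.436) / 4.733 = -0.8878.
df = n − k − 1 = 63 − 2 − 1 = 60.
One-sided p ≈ 0.1891, which is ≥ 0.05, so fail to reject H₀.
The data do not give significant evidence that the true slope on education (years) is below 8.436 $1000s per unit, holding the other predictors fixed.

t = -0.8878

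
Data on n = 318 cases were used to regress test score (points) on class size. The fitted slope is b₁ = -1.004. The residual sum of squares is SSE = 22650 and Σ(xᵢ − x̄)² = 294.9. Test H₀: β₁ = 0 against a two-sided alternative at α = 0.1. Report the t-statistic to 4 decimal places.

t = -2.0365

MSE = SSE/(n − 2) = 22650/316 = 71.6772.
SE(b₁) = √(MSE/Sₓₓ) = √(71.6772/294.9) = 0.493007.
t = -1.004 / 0.493007 = -2.0365.
df = n − 2 = 316.
Two-sided p ≈ 0.0425, which is < 0.1, so reject H₀.
There is evidence that class size is associated with test score.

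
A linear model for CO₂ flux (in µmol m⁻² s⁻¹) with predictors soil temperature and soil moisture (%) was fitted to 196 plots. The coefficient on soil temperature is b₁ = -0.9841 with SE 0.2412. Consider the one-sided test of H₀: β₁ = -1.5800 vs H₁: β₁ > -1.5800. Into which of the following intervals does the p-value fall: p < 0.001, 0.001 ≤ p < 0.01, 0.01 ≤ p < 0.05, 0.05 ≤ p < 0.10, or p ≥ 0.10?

0.001 ≤ p < 0.01

t = (-0.9841 − (-1.5800)) / 0.2412 = 2.471.
df = n − k − 1 = 196 − 2 − 1 = 193.
One-sided p = P(T_{193} > t) ≈ 0.0072.
So 0.001 ≤ p < 0.01.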